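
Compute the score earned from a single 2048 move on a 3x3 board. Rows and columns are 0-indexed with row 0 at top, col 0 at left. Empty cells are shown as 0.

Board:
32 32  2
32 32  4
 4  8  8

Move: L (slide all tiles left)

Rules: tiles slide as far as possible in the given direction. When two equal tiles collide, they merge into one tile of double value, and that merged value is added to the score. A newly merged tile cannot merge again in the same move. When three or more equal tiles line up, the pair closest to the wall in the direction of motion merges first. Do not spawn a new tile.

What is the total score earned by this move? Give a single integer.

Answer: 144

Derivation:
Slide left:
row 0: [32, 32, 2] -> [64, 2, 0]  score +64 (running 64)
row 1: [32, 32, 4] -> [64, 4, 0]  score +64 (running 128)
row 2: [4, 8, 8] -> [4, 16, 0]  score +16 (running 144)
Board after move:
64  2  0
64  4  0
 4 16  0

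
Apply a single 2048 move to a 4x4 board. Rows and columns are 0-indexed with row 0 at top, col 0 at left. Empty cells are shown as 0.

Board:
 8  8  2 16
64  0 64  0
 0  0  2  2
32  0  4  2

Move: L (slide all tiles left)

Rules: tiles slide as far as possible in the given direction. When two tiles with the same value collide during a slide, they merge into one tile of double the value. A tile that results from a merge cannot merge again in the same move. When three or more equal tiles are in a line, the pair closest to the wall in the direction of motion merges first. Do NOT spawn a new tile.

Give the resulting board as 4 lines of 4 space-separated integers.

Slide left:
row 0: [8, 8, 2, 16] -> [16, 2, 16, 0]
row 1: [64, 0, 64, 0] -> [128, 0, 0, 0]
row 2: [0, 0, 2, 2] -> [4, 0, 0, 0]
row 3: [32, 0, 4, 2] -> [32, 4, 2, 0]

Answer:  16   2  16   0
128   0   0   0
  4   0   0   0
 32   4   2   0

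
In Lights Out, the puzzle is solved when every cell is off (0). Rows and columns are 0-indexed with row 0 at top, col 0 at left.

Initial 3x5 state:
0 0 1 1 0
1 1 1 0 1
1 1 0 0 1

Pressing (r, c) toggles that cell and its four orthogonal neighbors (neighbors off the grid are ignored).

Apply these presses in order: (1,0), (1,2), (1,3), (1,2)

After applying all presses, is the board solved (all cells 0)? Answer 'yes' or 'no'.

After press 1 at (1,0):
1 0 1 1 0
0 0 1 0 1
0 1 0 0 1

After press 2 at (1,2):
1 0 0 1 0
0 1 0 1 1
0 1 1 0 1

After press 3 at (1,3):
1 0 0 0 0
0 1 1 0 0
0 1 1 1 1

After press 4 at (1,2):
1 0 1 0 0
0 0 0 1 0
0 1 0 1 1

Lights still on: 6

Answer: no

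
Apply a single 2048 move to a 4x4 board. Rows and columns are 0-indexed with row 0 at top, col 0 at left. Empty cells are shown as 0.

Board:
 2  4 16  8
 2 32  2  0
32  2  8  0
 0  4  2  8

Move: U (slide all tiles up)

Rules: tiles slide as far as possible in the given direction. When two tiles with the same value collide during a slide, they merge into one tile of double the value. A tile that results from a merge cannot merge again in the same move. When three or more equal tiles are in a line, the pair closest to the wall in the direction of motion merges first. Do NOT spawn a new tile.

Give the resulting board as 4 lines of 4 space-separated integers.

Answer:  4  4 16 16
32 32  2  0
 0  2  8  0
 0  4  2  0

Derivation:
Slide up:
col 0: [2, 2, 32, 0] -> [4, 32, 0, 0]
col 1: [4, 32, 2, 4] -> [4, 32, 2, 4]
col 2: [16, 2, 8, 2] -> [16, 2, 8, 2]
col 3: [8, 0, 0, 8] -> [16, 0, 0, 0]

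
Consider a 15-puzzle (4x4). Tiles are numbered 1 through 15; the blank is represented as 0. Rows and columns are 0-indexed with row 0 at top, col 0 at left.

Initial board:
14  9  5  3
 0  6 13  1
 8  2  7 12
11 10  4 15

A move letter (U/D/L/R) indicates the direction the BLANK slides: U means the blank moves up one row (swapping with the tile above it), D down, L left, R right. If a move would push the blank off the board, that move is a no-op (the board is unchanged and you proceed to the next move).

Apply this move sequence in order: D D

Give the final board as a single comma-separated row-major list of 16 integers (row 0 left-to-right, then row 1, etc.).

After move 1 (D):
14  9  5  3
 8  6 13  1
 0  2  7 12
11 10  4 15

After move 2 (D):
14  9  5  3
 8  6 13  1
11  2  7 12
 0 10  4 15

Answer: 14, 9, 5, 3, 8, 6, 13, 1, 11, 2, 7, 12, 0, 10, 4, 15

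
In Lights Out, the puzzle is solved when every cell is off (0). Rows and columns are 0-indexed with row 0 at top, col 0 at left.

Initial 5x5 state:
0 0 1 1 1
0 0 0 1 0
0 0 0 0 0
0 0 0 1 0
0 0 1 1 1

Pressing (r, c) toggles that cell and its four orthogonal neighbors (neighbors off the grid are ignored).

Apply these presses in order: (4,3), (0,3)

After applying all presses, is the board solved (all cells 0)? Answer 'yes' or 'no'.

After press 1 at (4,3):
0 0 1 1 1
0 0 0 1 0
0 0 0 0 0
0 0 0 0 0
0 0 0 0 0

After press 2 at (0,3):
0 0 0 0 0
0 0 0 0 0
0 0 0 0 0
0 0 0 0 0
0 0 0 0 0

Lights still on: 0

Answer: yes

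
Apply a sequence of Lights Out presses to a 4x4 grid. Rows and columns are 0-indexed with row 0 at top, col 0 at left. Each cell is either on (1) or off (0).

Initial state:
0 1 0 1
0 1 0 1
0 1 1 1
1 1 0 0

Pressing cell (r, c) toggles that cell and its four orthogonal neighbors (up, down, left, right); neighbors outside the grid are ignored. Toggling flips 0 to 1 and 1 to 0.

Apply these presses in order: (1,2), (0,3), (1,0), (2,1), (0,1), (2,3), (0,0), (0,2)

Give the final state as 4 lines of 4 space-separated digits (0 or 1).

Answer: 1 0 0 1
0 1 0 0
0 0 0 0
1 0 0 1

Derivation:
After press 1 at (1,2):
0 1 1 1
0 0 1 0
0 1 0 1
1 1 0 0

After press 2 at (0,3):
0 1 0 0
0 0 1 1
0 1 0 1
1 1 0 0

After press 3 at (1,0):
1 1 0 0
1 1 1 1
1 1 0 1
1 1 0 0

After press 4 at (2,1):
1 1 0 0
1 0 1 1
0 0 1 1
1 0 0 0

After press 5 at (0,1):
0 0 1 0
1 1 1 1
0 0 1 1
1 0 0 0

After press 6 at (2,3):
0 0 1 0
1 1 1 0
0 0 0 0
1 0 0 1

After press 7 at (0,0):
1 1 1 0
0 1 1 0
0 0 0 0
1 0 0 1

After press 8 at (0,2):
1 0 0 1
0 1 0 0
0 0 0 0
1 0 0 1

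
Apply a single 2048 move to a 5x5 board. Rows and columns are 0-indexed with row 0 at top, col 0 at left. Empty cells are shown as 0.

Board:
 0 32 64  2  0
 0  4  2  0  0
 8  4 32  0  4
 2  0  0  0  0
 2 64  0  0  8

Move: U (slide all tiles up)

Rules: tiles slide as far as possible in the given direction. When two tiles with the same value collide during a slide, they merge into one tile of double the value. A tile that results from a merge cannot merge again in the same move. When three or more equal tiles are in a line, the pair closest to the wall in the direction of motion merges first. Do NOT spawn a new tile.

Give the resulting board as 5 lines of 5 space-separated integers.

Answer:  8 32 64  2  4
 4  8  2  0  8
 0 64 32  0  0
 0  0  0  0  0
 0  0  0  0  0

Derivation:
Slide up:
col 0: [0, 0, 8, 2, 2] -> [8, 4, 0, 0, 0]
col 1: [32, 4, 4, 0, 64] -> [32, 8, 64, 0, 0]
col 2: [64, 2, 32, 0, 0] -> [64, 2, 32, 0, 0]
col 3: [2, 0, 0, 0, 0] -> [2, 0, 0, 0, 0]
col 4: [0, 0, 4, 0, 8] -> [4, 8, 0, 0, 0]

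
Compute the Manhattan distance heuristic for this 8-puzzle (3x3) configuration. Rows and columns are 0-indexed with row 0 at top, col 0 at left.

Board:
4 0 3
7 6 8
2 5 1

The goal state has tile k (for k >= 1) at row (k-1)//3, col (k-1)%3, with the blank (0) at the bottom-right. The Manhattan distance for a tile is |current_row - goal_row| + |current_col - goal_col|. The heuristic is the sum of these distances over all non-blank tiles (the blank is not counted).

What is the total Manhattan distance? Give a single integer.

Tile 4: at (0,0), goal (1,0), distance |0-1|+|0-0| = 1
Tile 3: at (0,2), goal (0,2), distance |0-0|+|2-2| = 0
Tile 7: at (1,0), goal (2,0), distance |1-2|+|0-0| = 1
Tile 6: at (1,1), goal (1,2), distance |1-1|+|1-2| = 1
Tile 8: at (1,2), goal (2,1), distance |1-2|+|2-1| = 2
Tile 2: at (2,0), goal (0,1), distance |2-0|+|0-1| = 3
Tile 5: at (2,1), goal (1,1), distance |2-1|+|1-1| = 1
Tile 1: at (2,2), goal (0,0), distance |2-0|+|2-0| = 4
Sum: 1 + 0 + 1 + 1 + 2 + 3 + 1 + 4 = 13

Answer: 13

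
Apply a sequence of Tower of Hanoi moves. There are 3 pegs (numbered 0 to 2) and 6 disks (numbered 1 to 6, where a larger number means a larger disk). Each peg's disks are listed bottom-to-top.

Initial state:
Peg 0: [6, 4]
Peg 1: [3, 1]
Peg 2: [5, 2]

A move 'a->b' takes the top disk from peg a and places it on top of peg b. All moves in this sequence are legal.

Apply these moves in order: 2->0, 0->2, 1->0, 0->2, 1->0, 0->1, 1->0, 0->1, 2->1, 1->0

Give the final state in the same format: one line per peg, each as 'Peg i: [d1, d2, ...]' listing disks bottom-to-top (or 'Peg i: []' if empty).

After move 1 (2->0):
Peg 0: [6, 4, 2]
Peg 1: [3, 1]
Peg 2: [5]

After move 2 (0->2):
Peg 0: [6, 4]
Peg 1: [3, 1]
Peg 2: [5, 2]

After move 3 (1->0):
Peg 0: [6, 4, 1]
Peg 1: [3]
Peg 2: [5, 2]

After move 4 (0->2):
Peg 0: [6, 4]
Peg 1: [3]
Peg 2: [5, 2, 1]

After move 5 (1->0):
Peg 0: [6, 4, 3]
Peg 1: []
Peg 2: [5, 2, 1]

After move 6 (0->1):
Peg 0: [6, 4]
Peg 1: [3]
Peg 2: [5, 2, 1]

After move 7 (1->0):
Peg 0: [6, 4, 3]
Peg 1: []
Peg 2: [5, 2, 1]

After move 8 (0->1):
Peg 0: [6, 4]
Peg 1: [3]
Peg 2: [5, 2, 1]

After move 9 (2->1):
Peg 0: [6, 4]
Peg 1: [3, 1]
Peg 2: [5, 2]

After move 10 (1->0):
Peg 0: [6, 4, 1]
Peg 1: [3]
Peg 2: [5, 2]

Answer: Peg 0: [6, 4, 1]
Peg 1: [3]
Peg 2: [5, 2]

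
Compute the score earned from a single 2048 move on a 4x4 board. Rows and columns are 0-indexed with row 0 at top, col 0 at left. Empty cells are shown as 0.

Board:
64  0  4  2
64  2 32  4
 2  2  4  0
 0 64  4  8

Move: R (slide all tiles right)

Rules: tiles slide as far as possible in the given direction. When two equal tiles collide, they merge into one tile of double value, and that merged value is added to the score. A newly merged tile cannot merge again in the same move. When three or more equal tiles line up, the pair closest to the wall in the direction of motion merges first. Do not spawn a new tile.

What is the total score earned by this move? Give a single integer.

Answer: 4

Derivation:
Slide right:
row 0: [64, 0, 4, 2] -> [0, 64, 4, 2]  score +0 (running 0)
row 1: [64, 2, 32, 4] -> [64, 2, 32, 4]  score +0 (running 0)
row 2: [2, 2, 4, 0] -> [0, 0, 4, 4]  score +4 (running 4)
row 3: [0, 64, 4, 8] -> [0, 64, 4, 8]  score +0 (running 4)
Board after move:
 0 64  4  2
64  2 32  4
 0  0  4  4
 0 64  4  8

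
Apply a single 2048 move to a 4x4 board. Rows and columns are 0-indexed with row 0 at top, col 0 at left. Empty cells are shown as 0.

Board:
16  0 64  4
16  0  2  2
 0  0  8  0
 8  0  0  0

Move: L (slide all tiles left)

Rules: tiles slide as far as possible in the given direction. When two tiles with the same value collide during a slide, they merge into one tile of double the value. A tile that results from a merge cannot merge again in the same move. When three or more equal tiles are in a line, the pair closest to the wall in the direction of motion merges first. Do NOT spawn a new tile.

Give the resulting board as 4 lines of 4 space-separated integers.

Slide left:
row 0: [16, 0, 64, 4] -> [16, 64, 4, 0]
row 1: [16, 0, 2, 2] -> [16, 4, 0, 0]
row 2: [0, 0, 8, 0] -> [8, 0, 0, 0]
row 3: [8, 0, 0, 0] -> [8, 0, 0, 0]

Answer: 16 64  4  0
16  4  0  0
 8  0  0  0
 8  0  0  0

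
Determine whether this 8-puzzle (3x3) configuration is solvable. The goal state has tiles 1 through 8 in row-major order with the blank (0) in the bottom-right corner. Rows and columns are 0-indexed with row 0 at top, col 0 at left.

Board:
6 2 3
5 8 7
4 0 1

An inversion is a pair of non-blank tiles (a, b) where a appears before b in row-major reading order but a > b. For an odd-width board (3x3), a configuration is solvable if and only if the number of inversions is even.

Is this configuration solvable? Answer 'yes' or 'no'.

Inversions (pairs i<j in row-major order where tile[i] > tile[j] > 0): 15
15 is odd, so the puzzle is not solvable.

Answer: no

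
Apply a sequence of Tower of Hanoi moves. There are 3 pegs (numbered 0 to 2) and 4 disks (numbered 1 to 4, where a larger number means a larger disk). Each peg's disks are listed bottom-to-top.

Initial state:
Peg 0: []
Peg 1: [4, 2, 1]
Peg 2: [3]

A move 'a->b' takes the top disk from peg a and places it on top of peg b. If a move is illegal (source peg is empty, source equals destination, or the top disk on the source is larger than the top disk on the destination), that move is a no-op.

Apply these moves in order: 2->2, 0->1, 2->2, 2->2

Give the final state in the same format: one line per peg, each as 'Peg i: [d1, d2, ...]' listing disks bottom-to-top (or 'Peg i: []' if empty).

Answer: Peg 0: []
Peg 1: [4, 2, 1]
Peg 2: [3]

Derivation:
After move 1 (2->2):
Peg 0: []
Peg 1: [4, 2, 1]
Peg 2: [3]

After move 2 (0->1):
Peg 0: []
Peg 1: [4, 2, 1]
Peg 2: [3]

After move 3 (2->2):
Peg 0: []
Peg 1: [4, 2, 1]
Peg 2: [3]

After move 4 (2->2):
Peg 0: []
Peg 1: [4, 2, 1]
Peg 2: [3]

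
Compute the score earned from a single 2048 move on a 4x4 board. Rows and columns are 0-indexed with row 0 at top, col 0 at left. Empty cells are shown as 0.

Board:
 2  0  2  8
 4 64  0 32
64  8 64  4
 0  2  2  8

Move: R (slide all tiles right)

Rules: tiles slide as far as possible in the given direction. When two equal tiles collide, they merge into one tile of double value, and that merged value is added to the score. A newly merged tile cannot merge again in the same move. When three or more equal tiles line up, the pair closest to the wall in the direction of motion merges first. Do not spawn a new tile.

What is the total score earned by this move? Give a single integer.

Slide right:
row 0: [2, 0, 2, 8] -> [0, 0, 4, 8]  score +4 (running 4)
row 1: [4, 64, 0, 32] -> [0, 4, 64, 32]  score +0 (running 4)
row 2: [64, 8, 64, 4] -> [64, 8, 64, 4]  score +0 (running 4)
row 3: [0, 2, 2, 8] -> [0, 0, 4, 8]  score +4 (running 8)
Board after move:
 0  0  4  8
 0  4 64 32
64  8 64  4
 0  0  4  8

Answer: 8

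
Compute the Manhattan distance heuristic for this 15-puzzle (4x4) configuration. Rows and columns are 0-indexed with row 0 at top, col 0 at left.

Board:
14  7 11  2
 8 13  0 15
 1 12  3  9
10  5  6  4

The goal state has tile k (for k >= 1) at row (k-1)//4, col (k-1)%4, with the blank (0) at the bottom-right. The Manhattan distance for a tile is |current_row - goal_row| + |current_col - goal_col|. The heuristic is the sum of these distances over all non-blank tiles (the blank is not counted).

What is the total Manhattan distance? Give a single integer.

Tile 14: (0,0)->(3,1) = 4
Tile 7: (0,1)->(1,2) = 2
Tile 11: (0,2)->(2,2) = 2
Tile 2: (0,3)->(0,1) = 2
Tile 8: (1,0)->(1,3) = 3
Tile 13: (1,1)->(3,0) = 3
Tile 15: (1,3)->(3,2) = 3
Tile 1: (2,0)->(0,0) = 2
Tile 12: (2,1)->(2,3) = 2
Tile 3: (2,2)->(0,2) = 2
Tile 9: (2,3)->(2,0) = 3
Tile 10: (3,0)->(2,1) = 2
Tile 5: (3,1)->(1,0) = 3
Tile 6: (3,2)->(1,1) = 3
Tile 4: (3,3)->(0,3) = 3
Sum: 4 + 2 + 2 + 2 + 3 + 3 + 3 + 2 + 2 + 2 + 3 + 2 + 3 + 3 + 3 = 39

Answer: 39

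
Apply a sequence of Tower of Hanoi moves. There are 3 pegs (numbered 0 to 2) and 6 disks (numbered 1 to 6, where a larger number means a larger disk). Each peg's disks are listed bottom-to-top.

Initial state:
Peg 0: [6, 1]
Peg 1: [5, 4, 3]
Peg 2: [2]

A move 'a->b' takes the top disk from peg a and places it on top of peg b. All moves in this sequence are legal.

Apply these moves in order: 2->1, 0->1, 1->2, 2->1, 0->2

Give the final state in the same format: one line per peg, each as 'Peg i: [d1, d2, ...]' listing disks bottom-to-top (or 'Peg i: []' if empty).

After move 1 (2->1):
Peg 0: [6, 1]
Peg 1: [5, 4, 3, 2]
Peg 2: []

After move 2 (0->1):
Peg 0: [6]
Peg 1: [5, 4, 3, 2, 1]
Peg 2: []

After move 3 (1->2):
Peg 0: [6]
Peg 1: [5, 4, 3, 2]
Peg 2: [1]

After move 4 (2->1):
Peg 0: [6]
Peg 1: [5, 4, 3, 2, 1]
Peg 2: []

After move 5 (0->2):
Peg 0: []
Peg 1: [5, 4, 3, 2, 1]
Peg 2: [6]

Answer: Peg 0: []
Peg 1: [5, 4, 3, 2, 1]
Peg 2: [6]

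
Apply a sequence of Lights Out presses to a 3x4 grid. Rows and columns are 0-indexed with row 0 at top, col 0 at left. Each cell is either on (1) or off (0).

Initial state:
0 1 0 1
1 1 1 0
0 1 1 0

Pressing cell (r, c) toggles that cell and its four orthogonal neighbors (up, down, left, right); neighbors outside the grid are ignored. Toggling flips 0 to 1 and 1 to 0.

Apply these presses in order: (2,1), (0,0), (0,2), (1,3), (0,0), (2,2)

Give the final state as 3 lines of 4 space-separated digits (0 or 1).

Answer: 0 0 1 1
1 0 0 1
1 1 1 0

Derivation:
After press 1 at (2,1):
0 1 0 1
1 0 1 0
1 0 0 0

After press 2 at (0,0):
1 0 0 1
0 0 1 0
1 0 0 0

After press 3 at (0,2):
1 1 1 0
0 0 0 0
1 0 0 0

After press 4 at (1,3):
1 1 1 1
0 0 1 1
1 0 0 1

After press 5 at (0,0):
0 0 1 1
1 0 1 1
1 0 0 1

After press 6 at (2,2):
0 0 1 1
1 0 0 1
1 1 1 0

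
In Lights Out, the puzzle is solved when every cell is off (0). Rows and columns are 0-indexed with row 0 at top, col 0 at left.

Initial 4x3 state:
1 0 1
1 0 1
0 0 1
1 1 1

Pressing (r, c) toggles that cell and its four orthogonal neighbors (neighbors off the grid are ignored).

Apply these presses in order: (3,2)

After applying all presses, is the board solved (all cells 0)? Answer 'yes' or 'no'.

After press 1 at (3,2):
1 0 1
1 0 1
0 0 0
1 0 0

Lights still on: 5

Answer: no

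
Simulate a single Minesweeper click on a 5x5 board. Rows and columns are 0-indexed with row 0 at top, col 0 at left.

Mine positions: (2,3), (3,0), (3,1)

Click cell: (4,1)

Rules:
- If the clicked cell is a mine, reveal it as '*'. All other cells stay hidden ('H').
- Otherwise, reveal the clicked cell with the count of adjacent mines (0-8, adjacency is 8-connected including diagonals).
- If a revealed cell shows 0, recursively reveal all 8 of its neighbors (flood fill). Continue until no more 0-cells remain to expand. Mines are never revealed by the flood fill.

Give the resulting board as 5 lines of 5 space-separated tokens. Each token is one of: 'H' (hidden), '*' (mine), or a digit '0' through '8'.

H H H H H
H H H H H
H H H H H
H H H H H
H 2 H H H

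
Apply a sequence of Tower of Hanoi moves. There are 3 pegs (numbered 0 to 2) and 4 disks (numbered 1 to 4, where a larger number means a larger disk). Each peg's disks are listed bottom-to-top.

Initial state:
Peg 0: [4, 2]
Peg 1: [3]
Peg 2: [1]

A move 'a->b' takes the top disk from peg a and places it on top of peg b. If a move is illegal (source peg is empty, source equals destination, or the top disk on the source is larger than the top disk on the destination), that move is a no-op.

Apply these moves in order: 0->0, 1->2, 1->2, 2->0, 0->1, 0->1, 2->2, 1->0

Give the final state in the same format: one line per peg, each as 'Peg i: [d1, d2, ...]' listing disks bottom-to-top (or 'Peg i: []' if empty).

After move 1 (0->0):
Peg 0: [4, 2]
Peg 1: [3]
Peg 2: [1]

After move 2 (1->2):
Peg 0: [4, 2]
Peg 1: [3]
Peg 2: [1]

After move 3 (1->2):
Peg 0: [4, 2]
Peg 1: [3]
Peg 2: [1]

After move 4 (2->0):
Peg 0: [4, 2, 1]
Peg 1: [3]
Peg 2: []

After move 5 (0->1):
Peg 0: [4, 2]
Peg 1: [3, 1]
Peg 2: []

After move 6 (0->1):
Peg 0: [4, 2]
Peg 1: [3, 1]
Peg 2: []

After move 7 (2->2):
Peg 0: [4, 2]
Peg 1: [3, 1]
Peg 2: []

After move 8 (1->0):
Peg 0: [4, 2, 1]
Peg 1: [3]
Peg 2: []

Answer: Peg 0: [4, 2, 1]
Peg 1: [3]
Peg 2: []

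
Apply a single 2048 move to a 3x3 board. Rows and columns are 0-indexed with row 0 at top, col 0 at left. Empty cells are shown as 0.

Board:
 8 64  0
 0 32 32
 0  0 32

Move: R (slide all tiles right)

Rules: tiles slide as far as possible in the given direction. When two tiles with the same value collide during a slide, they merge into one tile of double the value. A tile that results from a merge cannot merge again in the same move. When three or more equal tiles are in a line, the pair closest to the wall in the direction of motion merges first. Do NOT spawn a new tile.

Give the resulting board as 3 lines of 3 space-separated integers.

Slide right:
row 0: [8, 64, 0] -> [0, 8, 64]
row 1: [0, 32, 32] -> [0, 0, 64]
row 2: [0, 0, 32] -> [0, 0, 32]

Answer:  0  8 64
 0  0 64
 0  0 32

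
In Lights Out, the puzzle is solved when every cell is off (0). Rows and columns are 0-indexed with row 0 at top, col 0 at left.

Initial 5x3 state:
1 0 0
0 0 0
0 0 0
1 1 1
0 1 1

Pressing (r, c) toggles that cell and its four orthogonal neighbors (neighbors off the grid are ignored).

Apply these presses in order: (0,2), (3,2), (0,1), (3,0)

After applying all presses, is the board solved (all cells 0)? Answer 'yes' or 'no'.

After press 1 at (0,2):
1 1 1
0 0 1
0 0 0
1 1 1
0 1 1

After press 2 at (3,2):
1 1 1
0 0 1
0 0 1
1 0 0
0 1 0

After press 3 at (0,1):
0 0 0
0 1 1
0 0 1
1 0 0
0 1 0

After press 4 at (3,0):
0 0 0
0 1 1
1 0 1
0 1 0
1 1 0

Lights still on: 7

Answer: no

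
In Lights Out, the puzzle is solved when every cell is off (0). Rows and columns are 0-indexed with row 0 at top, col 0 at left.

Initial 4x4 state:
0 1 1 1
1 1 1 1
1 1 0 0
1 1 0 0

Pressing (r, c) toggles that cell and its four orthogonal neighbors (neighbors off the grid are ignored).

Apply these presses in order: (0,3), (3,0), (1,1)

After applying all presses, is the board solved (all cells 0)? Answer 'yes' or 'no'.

After press 1 at (0,3):
0 1 0 0
1 1 1 0
1 1 0 0
1 1 0 0

After press 2 at (3,0):
0 1 0 0
1 1 1 0
0 1 0 0
0 0 0 0

After press 3 at (1,1):
0 0 0 0
0 0 0 0
0 0 0 0
0 0 0 0

Lights still on: 0

Answer: yes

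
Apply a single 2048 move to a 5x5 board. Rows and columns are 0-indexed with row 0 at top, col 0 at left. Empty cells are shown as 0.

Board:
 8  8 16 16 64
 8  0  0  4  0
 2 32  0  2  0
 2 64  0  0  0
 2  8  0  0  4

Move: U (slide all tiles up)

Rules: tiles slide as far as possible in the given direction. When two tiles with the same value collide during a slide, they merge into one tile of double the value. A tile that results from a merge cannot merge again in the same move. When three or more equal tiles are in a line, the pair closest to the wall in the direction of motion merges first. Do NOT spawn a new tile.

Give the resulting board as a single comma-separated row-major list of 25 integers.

Answer: 16, 8, 16, 16, 64, 4, 32, 0, 4, 4, 2, 64, 0, 2, 0, 0, 8, 0, 0, 0, 0, 0, 0, 0, 0

Derivation:
Slide up:
col 0: [8, 8, 2, 2, 2] -> [16, 4, 2, 0, 0]
col 1: [8, 0, 32, 64, 8] -> [8, 32, 64, 8, 0]
col 2: [16, 0, 0, 0, 0] -> [16, 0, 0, 0, 0]
col 3: [16, 4, 2, 0, 0] -> [16, 4, 2, 0, 0]
col 4: [64, 0, 0, 0, 4] -> [64, 4, 0, 0, 0]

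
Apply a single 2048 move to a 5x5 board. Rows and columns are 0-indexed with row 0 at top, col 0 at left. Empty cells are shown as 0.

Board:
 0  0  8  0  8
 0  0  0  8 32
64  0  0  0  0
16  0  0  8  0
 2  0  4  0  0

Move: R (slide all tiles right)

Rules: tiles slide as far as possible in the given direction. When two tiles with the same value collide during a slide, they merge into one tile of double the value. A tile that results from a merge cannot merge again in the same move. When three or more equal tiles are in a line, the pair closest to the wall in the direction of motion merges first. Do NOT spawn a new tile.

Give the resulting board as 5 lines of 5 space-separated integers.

Slide right:
row 0: [0, 0, 8, 0, 8] -> [0, 0, 0, 0, 16]
row 1: [0, 0, 0, 8, 32] -> [0, 0, 0, 8, 32]
row 2: [64, 0, 0, 0, 0] -> [0, 0, 0, 0, 64]
row 3: [16, 0, 0, 8, 0] -> [0, 0, 0, 16, 8]
row 4: [2, 0, 4, 0, 0] -> [0, 0, 0, 2, 4]

Answer:  0  0  0  0 16
 0  0  0  8 32
 0  0  0  0 64
 0  0  0 16  8
 0  0  0  2  4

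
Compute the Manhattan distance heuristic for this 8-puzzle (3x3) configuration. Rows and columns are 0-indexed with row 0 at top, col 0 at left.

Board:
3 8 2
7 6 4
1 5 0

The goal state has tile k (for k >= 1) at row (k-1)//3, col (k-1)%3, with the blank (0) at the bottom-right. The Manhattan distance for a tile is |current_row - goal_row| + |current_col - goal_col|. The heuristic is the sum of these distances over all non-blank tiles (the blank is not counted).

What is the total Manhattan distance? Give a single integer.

Answer: 12

Derivation:
Tile 3: (0,0)->(0,2) = 2
Tile 8: (0,1)->(2,1) = 2
Tile 2: (0,2)->(0,1) = 1
Tile 7: (1,0)->(2,0) = 1
Tile 6: (1,1)->(1,2) = 1
Tile 4: (1,2)->(1,0) = 2
Tile 1: (2,0)->(0,0) = 2
Tile 5: (2,1)->(1,1) = 1
Sum: 2 + 2 + 1 + 1 + 1 + 2 + 2 + 1 = 12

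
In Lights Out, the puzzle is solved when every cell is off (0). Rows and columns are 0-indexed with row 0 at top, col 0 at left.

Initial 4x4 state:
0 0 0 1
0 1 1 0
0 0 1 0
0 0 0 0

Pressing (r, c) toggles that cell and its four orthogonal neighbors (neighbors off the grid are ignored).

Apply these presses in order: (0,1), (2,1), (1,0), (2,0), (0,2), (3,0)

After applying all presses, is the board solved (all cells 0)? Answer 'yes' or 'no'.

Answer: yes

Derivation:
After press 1 at (0,1):
1 1 1 1
0 0 1 0
0 0 1 0
0 0 0 0

After press 2 at (2,1):
1 1 1 1
0 1 1 0
1 1 0 0
0 1 0 0

After press 3 at (1,0):
0 1 1 1
1 0 1 0
0 1 0 0
0 1 0 0

After press 4 at (2,0):
0 1 1 1
0 0 1 0
1 0 0 0
1 1 0 0

After press 5 at (0,2):
0 0 0 0
0 0 0 0
1 0 0 0
1 1 0 0

After press 6 at (3,0):
0 0 0 0
0 0 0 0
0 0 0 0
0 0 0 0

Lights still on: 0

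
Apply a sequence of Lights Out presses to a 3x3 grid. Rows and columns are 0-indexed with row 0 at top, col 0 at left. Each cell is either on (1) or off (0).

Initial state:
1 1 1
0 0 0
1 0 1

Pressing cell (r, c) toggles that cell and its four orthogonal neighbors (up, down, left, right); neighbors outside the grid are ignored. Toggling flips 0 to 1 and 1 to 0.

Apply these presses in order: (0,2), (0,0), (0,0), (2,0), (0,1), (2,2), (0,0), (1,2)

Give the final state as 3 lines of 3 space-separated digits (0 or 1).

After press 1 at (0,2):
1 0 0
0 0 1
1 0 1

After press 2 at (0,0):
0 1 0
1 0 1
1 0 1

After press 3 at (0,0):
1 0 0
0 0 1
1 0 1

After press 4 at (2,0):
1 0 0
1 0 1
0 1 1

After press 5 at (0,1):
0 1 1
1 1 1
0 1 1

After press 6 at (2,2):
0 1 1
1 1 0
0 0 0

After press 7 at (0,0):
1 0 1
0 1 0
0 0 0

After press 8 at (1,2):
1 0 0
0 0 1
0 0 1

Answer: 1 0 0
0 0 1
0 0 1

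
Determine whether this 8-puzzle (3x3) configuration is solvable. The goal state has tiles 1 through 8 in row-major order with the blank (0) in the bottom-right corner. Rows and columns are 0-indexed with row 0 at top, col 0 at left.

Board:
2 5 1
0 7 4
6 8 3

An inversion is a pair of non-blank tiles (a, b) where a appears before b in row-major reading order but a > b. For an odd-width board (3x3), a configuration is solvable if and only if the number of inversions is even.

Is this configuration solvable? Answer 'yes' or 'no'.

Inversions (pairs i<j in row-major order where tile[i] > tile[j] > 0): 10
10 is even, so the puzzle is solvable.

Answer: yes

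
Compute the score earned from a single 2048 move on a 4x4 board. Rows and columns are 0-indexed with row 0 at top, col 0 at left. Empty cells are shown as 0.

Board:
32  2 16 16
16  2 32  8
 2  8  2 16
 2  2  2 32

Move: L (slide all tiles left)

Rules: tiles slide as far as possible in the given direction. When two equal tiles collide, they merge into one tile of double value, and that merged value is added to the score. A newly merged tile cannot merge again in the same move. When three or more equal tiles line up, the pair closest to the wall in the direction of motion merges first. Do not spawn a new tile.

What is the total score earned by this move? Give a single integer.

Slide left:
row 0: [32, 2, 16, 16] -> [32, 2, 32, 0]  score +32 (running 32)
row 1: [16, 2, 32, 8] -> [16, 2, 32, 8]  score +0 (running 32)
row 2: [2, 8, 2, 16] -> [2, 8, 2, 16]  score +0 (running 32)
row 3: [2, 2, 2, 32] -> [4, 2, 32, 0]  score +4 (running 36)
Board after move:
32  2 32  0
16  2 32  8
 2  8  2 16
 4  2 32  0

Answer: 36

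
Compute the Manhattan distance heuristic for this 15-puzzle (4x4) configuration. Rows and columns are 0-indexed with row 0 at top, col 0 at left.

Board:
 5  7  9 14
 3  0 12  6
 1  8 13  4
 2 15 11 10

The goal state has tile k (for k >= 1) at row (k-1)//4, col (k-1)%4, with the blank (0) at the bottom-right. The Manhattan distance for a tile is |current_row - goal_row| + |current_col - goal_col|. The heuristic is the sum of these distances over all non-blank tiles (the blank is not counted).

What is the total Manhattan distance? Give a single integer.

Tile 5: at (0,0), goal (1,0), distance |0-1|+|0-0| = 1
Tile 7: at (0,1), goal (1,2), distance |0-1|+|1-2| = 2
Tile 9: at (0,2), goal (2,0), distance |0-2|+|2-0| = 4
Tile 14: at (0,3), goal (3,1), distance |0-3|+|3-1| = 5
Tile 3: at (1,0), goal (0,2), distance |1-0|+|0-2| = 3
Tile 12: at (1,2), goal (2,3), distance |1-2|+|2-3| = 2
Tile 6: at (1,3), goal (1,1), distance |1-1|+|3-1| = 2
Tile 1: at (2,0), goal (0,0), distance |2-0|+|0-0| = 2
Tile 8: at (2,1), goal (1,3), distance |2-1|+|1-3| = 3
Tile 13: at (2,2), goal (3,0), distance |2-3|+|2-0| = 3
Tile 4: at (2,3), goal (0,3), distance |2-0|+|3-3| = 2
Tile 2: at (3,0), goal (0,1), distance |3-0|+|0-1| = 4
Tile 15: at (3,1), goal (3,2), distance |3-3|+|1-2| = 1
Tile 11: at (3,2), goal (2,2), distance |3-2|+|2-2| = 1
Tile 10: at (3,3), goal (2,1), distance |3-2|+|3-1| = 3
Sum: 1 + 2 + 4 + 5 + 3 + 2 + 2 + 2 + 3 + 3 + 2 + 4 + 1 + 1 + 3 = 38

Answer: 38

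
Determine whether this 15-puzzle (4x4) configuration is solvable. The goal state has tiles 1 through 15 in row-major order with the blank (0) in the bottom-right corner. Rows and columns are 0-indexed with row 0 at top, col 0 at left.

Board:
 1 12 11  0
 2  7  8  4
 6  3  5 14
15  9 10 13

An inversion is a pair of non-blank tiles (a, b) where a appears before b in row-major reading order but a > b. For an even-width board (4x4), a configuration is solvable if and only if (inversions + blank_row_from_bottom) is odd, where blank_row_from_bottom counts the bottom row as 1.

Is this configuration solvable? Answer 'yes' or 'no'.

Answer: no

Derivation:
Inversions: 36
Blank is in row 0 (0-indexed from top), which is row 4 counting from the bottom (bottom = 1).
36 + 4 = 40, which is even, so the puzzle is not solvable.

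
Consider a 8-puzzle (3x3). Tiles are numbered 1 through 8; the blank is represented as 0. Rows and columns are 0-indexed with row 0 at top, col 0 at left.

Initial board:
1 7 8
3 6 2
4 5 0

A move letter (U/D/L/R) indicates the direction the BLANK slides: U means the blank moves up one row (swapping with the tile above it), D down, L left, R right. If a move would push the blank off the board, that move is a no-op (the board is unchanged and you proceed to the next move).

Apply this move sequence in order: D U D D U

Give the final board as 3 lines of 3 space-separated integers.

After move 1 (D):
1 7 8
3 6 2
4 5 0

After move 2 (U):
1 7 8
3 6 0
4 5 2

After move 3 (D):
1 7 8
3 6 2
4 5 0

After move 4 (D):
1 7 8
3 6 2
4 5 0

After move 5 (U):
1 7 8
3 6 0
4 5 2

Answer: 1 7 8
3 6 0
4 5 2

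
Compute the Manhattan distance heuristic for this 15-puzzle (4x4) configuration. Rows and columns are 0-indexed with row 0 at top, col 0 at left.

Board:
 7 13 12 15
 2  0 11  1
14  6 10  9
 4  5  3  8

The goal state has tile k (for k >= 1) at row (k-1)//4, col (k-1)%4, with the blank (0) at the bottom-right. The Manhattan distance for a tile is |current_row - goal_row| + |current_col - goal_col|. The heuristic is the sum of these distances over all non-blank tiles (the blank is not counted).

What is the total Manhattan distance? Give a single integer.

Tile 7: (0,0)->(1,2) = 3
Tile 13: (0,1)->(3,0) = 4
Tile 12: (0,2)->(2,3) = 3
Tile 15: (0,3)->(3,2) = 4
Tile 2: (1,0)->(0,1) = 2
Tile 11: (1,2)->(2,2) = 1
Tile 1: (1,3)->(0,0) = 4
Tile 14: (2,0)->(3,1) = 2
Tile 6: (2,1)->(1,1) = 1
Tile 10: (2,2)->(2,1) = 1
Tile 9: (2,3)->(2,0) = 3
Tile 4: (3,0)->(0,3) = 6
Tile 5: (3,1)->(1,0) = 3
Tile 3: (3,2)->(0,2) = 3
Tile 8: (3,3)->(1,3) = 2
Sum: 3 + 4 + 3 + 4 + 2 + 1 + 4 + 2 + 1 + 1 + 3 + 6 + 3 + 3 + 2 = 42

Answer: 42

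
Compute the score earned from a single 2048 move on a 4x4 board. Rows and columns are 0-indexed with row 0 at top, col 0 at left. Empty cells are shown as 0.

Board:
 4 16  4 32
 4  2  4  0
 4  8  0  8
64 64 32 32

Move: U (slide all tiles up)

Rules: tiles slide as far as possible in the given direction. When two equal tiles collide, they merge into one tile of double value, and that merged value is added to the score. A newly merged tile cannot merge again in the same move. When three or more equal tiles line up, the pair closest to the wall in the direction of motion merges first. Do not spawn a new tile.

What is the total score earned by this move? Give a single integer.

Slide up:
col 0: [4, 4, 4, 64] -> [8, 4, 64, 0]  score +8 (running 8)
col 1: [16, 2, 8, 64] -> [16, 2, 8, 64]  score +0 (running 8)
col 2: [4, 4, 0, 32] -> [8, 32, 0, 0]  score +8 (running 16)
col 3: [32, 0, 8, 32] -> [32, 8, 32, 0]  score +0 (running 16)
Board after move:
 8 16  8 32
 4  2 32  8
64  8  0 32
 0 64  0  0

Answer: 16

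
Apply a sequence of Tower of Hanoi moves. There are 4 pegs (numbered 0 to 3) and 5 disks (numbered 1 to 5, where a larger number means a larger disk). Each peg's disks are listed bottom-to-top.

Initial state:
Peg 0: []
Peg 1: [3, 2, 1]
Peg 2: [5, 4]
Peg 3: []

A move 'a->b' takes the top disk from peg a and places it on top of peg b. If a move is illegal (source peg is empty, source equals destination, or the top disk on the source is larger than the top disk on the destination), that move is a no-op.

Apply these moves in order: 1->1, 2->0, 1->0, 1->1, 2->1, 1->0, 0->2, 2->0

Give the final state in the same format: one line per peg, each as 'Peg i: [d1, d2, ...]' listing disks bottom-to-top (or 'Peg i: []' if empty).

After move 1 (1->1):
Peg 0: []
Peg 1: [3, 2, 1]
Peg 2: [5, 4]
Peg 3: []

After move 2 (2->0):
Peg 0: [4]
Peg 1: [3, 2, 1]
Peg 2: [5]
Peg 3: []

After move 3 (1->0):
Peg 0: [4, 1]
Peg 1: [3, 2]
Peg 2: [5]
Peg 3: []

After move 4 (1->1):
Peg 0: [4, 1]
Peg 1: [3, 2]
Peg 2: [5]
Peg 3: []

After move 5 (2->1):
Peg 0: [4, 1]
Peg 1: [3, 2]
Peg 2: [5]
Peg 3: []

After move 6 (1->0):
Peg 0: [4, 1]
Peg 1: [3, 2]
Peg 2: [5]
Peg 3: []

After move 7 (0->2):
Peg 0: [4]
Peg 1: [3, 2]
Peg 2: [5, 1]
Peg 3: []

After move 8 (2->0):
Peg 0: [4, 1]
Peg 1: [3, 2]
Peg 2: [5]
Peg 3: []

Answer: Peg 0: [4, 1]
Peg 1: [3, 2]
Peg 2: [5]
Peg 3: []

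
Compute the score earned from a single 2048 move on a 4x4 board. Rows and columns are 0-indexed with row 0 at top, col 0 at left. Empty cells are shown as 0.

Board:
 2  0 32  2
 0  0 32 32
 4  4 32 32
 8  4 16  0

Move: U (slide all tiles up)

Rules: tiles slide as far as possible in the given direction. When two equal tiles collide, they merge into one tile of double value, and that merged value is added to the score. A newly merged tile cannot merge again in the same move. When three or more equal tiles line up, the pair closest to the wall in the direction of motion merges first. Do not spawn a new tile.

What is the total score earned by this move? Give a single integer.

Answer: 136

Derivation:
Slide up:
col 0: [2, 0, 4, 8] -> [2, 4, 8, 0]  score +0 (running 0)
col 1: [0, 0, 4, 4] -> [8, 0, 0, 0]  score +8 (running 8)
col 2: [32, 32, 32, 16] -> [64, 32, 16, 0]  score +64 (running 72)
col 3: [2, 32, 32, 0] -> [2, 64, 0, 0]  score +64 (running 136)
Board after move:
 2  8 64  2
 4  0 32 64
 8  0 16  0
 0  0  0  0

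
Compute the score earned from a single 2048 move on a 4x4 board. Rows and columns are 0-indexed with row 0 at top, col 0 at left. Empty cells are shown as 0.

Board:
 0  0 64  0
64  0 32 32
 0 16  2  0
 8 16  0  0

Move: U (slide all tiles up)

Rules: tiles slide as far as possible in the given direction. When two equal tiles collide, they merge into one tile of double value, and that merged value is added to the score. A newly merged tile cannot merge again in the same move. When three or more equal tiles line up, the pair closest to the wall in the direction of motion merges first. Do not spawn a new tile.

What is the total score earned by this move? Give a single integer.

Slide up:
col 0: [0, 64, 0, 8] -> [64, 8, 0, 0]  score +0 (running 0)
col 1: [0, 0, 16, 16] -> [32, 0, 0, 0]  score +32 (running 32)
col 2: [64, 32, 2, 0] -> [64, 32, 2, 0]  score +0 (running 32)
col 3: [0, 32, 0, 0] -> [32, 0, 0, 0]  score +0 (running 32)
Board after move:
64 32 64 32
 8  0 32  0
 0  0  2  0
 0  0  0  0

Answer: 32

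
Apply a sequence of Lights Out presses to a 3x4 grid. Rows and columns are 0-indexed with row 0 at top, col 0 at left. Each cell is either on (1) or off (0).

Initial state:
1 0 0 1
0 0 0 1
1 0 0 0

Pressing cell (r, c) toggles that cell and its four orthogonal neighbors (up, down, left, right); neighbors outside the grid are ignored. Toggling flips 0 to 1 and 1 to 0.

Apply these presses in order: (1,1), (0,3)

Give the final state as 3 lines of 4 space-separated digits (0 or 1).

After press 1 at (1,1):
1 1 0 1
1 1 1 1
1 1 0 0

After press 2 at (0,3):
1 1 1 0
1 1 1 0
1 1 0 0

Answer: 1 1 1 0
1 1 1 0
1 1 0 0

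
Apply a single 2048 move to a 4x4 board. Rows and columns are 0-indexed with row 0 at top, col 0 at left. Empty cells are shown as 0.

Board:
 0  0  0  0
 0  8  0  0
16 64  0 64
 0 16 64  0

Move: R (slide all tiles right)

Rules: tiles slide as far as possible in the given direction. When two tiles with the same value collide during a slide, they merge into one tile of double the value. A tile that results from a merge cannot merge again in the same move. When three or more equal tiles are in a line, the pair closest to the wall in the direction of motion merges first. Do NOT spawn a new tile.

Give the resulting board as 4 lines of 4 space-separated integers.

Slide right:
row 0: [0, 0, 0, 0] -> [0, 0, 0, 0]
row 1: [0, 8, 0, 0] -> [0, 0, 0, 8]
row 2: [16, 64, 0, 64] -> [0, 0, 16, 128]
row 3: [0, 16, 64, 0] -> [0, 0, 16, 64]

Answer:   0   0   0   0
  0   0   0   8
  0   0  16 128
  0   0  16  64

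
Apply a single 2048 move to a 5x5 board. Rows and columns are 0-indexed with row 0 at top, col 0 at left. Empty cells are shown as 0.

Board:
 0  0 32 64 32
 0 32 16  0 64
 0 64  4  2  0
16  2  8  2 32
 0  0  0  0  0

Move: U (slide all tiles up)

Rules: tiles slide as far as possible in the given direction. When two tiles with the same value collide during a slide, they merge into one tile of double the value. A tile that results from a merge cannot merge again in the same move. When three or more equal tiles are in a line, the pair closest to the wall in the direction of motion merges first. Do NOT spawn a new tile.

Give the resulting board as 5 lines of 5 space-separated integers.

Slide up:
col 0: [0, 0, 0, 16, 0] -> [16, 0, 0, 0, 0]
col 1: [0, 32, 64, 2, 0] -> [32, 64, 2, 0, 0]
col 2: [32, 16, 4, 8, 0] -> [32, 16, 4, 8, 0]
col 3: [64, 0, 2, 2, 0] -> [64, 4, 0, 0, 0]
col 4: [32, 64, 0, 32, 0] -> [32, 64, 32, 0, 0]

Answer: 16 32 32 64 32
 0 64 16  4 64
 0  2  4  0 32
 0  0  8  0  0
 0  0  0  0  0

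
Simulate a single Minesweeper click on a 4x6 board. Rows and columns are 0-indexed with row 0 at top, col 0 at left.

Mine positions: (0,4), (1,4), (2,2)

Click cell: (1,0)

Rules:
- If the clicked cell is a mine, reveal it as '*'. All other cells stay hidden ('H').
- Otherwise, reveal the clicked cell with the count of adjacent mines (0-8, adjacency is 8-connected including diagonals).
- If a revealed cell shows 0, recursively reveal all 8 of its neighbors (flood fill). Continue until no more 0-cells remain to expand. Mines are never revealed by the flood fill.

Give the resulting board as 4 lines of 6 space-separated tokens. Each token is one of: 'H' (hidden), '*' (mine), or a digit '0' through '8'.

0 0 0 2 H H
0 1 1 3 H H
0 1 H H H H
0 1 H H H H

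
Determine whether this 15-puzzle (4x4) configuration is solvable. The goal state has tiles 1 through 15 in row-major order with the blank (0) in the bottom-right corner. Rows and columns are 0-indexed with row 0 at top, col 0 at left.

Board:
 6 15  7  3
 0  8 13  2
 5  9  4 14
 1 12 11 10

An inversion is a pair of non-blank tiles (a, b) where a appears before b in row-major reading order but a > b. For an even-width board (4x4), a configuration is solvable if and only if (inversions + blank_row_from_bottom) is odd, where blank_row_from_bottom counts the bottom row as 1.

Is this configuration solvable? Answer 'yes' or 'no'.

Answer: yes

Derivation:
Inversions: 50
Blank is in row 1 (0-indexed from top), which is row 3 counting from the bottom (bottom = 1).
50 + 3 = 53, which is odd, so the puzzle is solvable.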